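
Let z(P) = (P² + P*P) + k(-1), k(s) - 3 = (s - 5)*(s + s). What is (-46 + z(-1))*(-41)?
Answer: 1189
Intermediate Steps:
k(s) = 3 + 2*s*(-5 + s) (k(s) = 3 + (s - 5)*(s + s) = 3 + (-5 + s)*(2*s) = 3 + 2*s*(-5 + s))
z(P) = 15 + 2*P² (z(P) = (P² + P*P) + (3 - 10*(-1) + 2*(-1)²) = (P² + P²) + (3 + 10 + 2*1) = 2*P² + (3 + 10 + 2) = 2*P² + 15 = 15 + 2*P²)
(-46 + z(-1))*(-41) = (-46 + (15 + 2*(-1)²))*(-41) = (-46 + (15 + 2*1))*(-41) = (-46 + (15 + 2))*(-41) = (-46 + 17)*(-41) = -29*(-41) = 1189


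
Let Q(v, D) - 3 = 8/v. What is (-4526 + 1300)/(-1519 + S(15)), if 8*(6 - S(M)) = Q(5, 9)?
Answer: 129040/60543 ≈ 2.1314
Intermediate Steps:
Q(v, D) = 3 + 8/v
S(M) = 217/40 (S(M) = 6 - (3 + 8/5)/8 = 6 - ⅛*23/5 = 6 - 23/40 = 217/40)
(-4526 + 1300)/(-1519 + S(15)) = (-4526 + 1300)/(-1519 + 217/40) = -3226/(-60543/40) = -3226*(-40/60543) = 129040/60543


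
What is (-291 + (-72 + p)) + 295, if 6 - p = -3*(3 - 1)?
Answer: -56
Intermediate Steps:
p = 12 (p = 6 - (-3)*(3 - 1) = 6 - (-3)*2 = 6 - 1*(-6) = 6 + 6 = 12)
(-291 + (-72 + p)) + 295 = (-291 + (-72 + 12)) + 295 = (-291 - 60) + 295 = -351 + 295 = -56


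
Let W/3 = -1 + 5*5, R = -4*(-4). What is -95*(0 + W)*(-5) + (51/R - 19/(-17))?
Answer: 9303571/272 ≈ 34204.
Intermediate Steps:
R = 16
W = 72 (W = 3*(-1 + 5*5) = 3*(-1 + 25) = 3*24 = 72)
-95*(0 + W)*(-5) + (51/R - 19/(-17)) = -95*(0 + 72)*(-5) + (51/16 - 19/(-17)) = -6840*(-5) + (51*(1/16) - 19*(-1/17)) = -95*(-360) + (51/16 + 19/17) = 34200 + 1171/272 = 9303571/272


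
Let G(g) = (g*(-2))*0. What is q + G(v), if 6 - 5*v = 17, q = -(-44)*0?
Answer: 0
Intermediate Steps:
q = 0 (q = -1*0 = 0)
v = -11/5 (v = 6/5 - ⅕*17 = 6/5 - 17/5 = -11/5 ≈ -2.2000)
G(g) = 0 (G(g) = -2*g*0 = 0)
q + G(v) = 0 + 0 = 0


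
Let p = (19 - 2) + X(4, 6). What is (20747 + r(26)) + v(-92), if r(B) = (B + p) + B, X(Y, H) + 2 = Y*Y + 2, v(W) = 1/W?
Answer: 1916543/92 ≈ 20832.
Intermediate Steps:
X(Y, H) = Y² (X(Y, H) = -2 + (Y*Y + 2) = -2 + (Y² + 2) = -2 + (2 + Y²) = Y²)
p = 33 (p = (19 - 2) + 4² = 17 + 16 = 33)
r(B) = 33 + 2*B (r(B) = (B + 33) + B = (33 + B) + B = 33 + 2*B)
(20747 + r(26)) + v(-92) = (20747 + (33 + 2*26)) + 1/(-92) = (20747 + (33 + 52)) - 1/92 = (20747 + 85) - 1/92 = 20832 - 1/92 = 1916543/92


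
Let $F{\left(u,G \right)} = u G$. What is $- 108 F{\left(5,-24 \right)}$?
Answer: $12960$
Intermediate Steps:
$F{\left(u,G \right)} = G u$
$- 108 F{\left(5,-24 \right)} = - 108 \left(\left(-24\right) 5\right) = - 108 \left(-120\right) = \left(-1\right) \left(-12960\right) = 12960$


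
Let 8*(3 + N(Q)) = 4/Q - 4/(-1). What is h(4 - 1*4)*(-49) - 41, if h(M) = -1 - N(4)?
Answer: -867/8 ≈ -108.38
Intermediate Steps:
N(Q) = -5/2 + 1/(2*Q) (N(Q) = -3 + (4/Q - 4/(-1))/8 = -3 + (4/Q - 4*(-1))/8 = -3 + (4/Q + 4)/8 = -3 + (4 + 4/Q)/8 = -3 + (½ + 1/(2*Q)) = -5/2 + 1/(2*Q))
h(M) = 11/8 (h(M) = -1 - (1 - 5*4)/(2*4) = -1 - (1 - 20)/(2*4) = -1 - (-19)/(2*4) = -1 - 1*(-19/8) = -1 + 19/8 = 11/8)
h(4 - 1*4)*(-49) - 41 = (11/8)*(-49) - 41 = -539/8 - 41 = -867/8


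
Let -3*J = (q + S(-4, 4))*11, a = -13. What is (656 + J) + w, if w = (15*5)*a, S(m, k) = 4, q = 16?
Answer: -1177/3 ≈ -392.33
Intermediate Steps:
J = -220/3 (J = -(16 + 4)*11/3 = -20*11/3 = -1/3*220 = -220/3 ≈ -73.333)
w = -975 (w = (15*5)*(-13) = 75*(-13) = -975)
(656 + J) + w = (656 - 220/3) - 975 = 1748/3 - 975 = -1177/3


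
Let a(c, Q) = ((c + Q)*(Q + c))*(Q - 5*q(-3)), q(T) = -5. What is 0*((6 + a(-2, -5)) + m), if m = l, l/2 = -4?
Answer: 0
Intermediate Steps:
l = -8 (l = 2*(-4) = -8)
m = -8
a(c, Q) = (Q + c)²*(25 + Q) (a(c, Q) = ((c + Q)*(Q + c))*(Q - 5*(-5)) = ((Q + c)*(Q + c))*(Q + 25) = (Q + c)²*(25 + Q))
0*((6 + a(-2, -5)) + m) = 0*((6 + (-5 - 2)²*(25 - 5)) - 8) = 0*((6 + (-7)²*20) - 8) = 0*((6 + 49*20) - 8) = 0*((6 + 980) - 8) = 0*(986 - 8) = 0*978 = 0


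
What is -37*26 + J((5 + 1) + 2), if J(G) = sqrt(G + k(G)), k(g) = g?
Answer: -958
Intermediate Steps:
J(G) = sqrt(2)*sqrt(G) (J(G) = sqrt(G + G) = sqrt(2*G) = sqrt(2)*sqrt(G))
-37*26 + J((5 + 1) + 2) = -37*26 + sqrt(2)*sqrt((5 + 1) + 2) = -962 + sqrt(2)*sqrt(6 + 2) = -962 + sqrt(2)*sqrt(8) = -962 + sqrt(2)*(2*sqrt(2)) = -962 + 4 = -958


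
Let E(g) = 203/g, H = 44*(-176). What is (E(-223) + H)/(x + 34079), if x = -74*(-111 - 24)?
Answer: -1727115/9827387 ≈ -0.17575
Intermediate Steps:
H = -7744
x = 9990 (x = -74*(-135) = 9990)
(E(-223) + H)/(x + 34079) = (203/(-223) - 7744)/(9990 + 34079) = (203*(-1/223) - 7744)/44069 = (-203/223 - 7744)*(1/44069) = -1727115/223*1/44069 = -1727115/9827387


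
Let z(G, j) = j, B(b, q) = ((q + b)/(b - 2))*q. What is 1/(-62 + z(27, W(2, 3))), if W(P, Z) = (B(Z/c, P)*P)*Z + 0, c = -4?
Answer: -11/742 ≈ -0.014825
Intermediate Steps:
B(b, q) = q*(b + q)/(-2 + b) (B(b, q) = ((b + q)/(-2 + b))*q = q*(b + q)/(-2 + b))
W(P, Z) = Z*P**2*(P - Z/4)/(-2 - Z/4) (W(P, Z) = ((P*(Z/(-4) + P)/(-2 + Z/(-4)))*P)*Z + 0 = ((P*(Z*(-1/4) + P)/(-2 + Z*(-1/4)))*P)*Z + 0 = ((P*(-Z/4 + P)/(-2 - Z/4))*P)*Z + 0 = ((P*(P - Z/4)/(-2 - Z/4))*P)*Z + 0 = (P**2*(P - Z/4)/(-2 - Z/4))*Z + 0 = Z*P**2*(P - Z/4)/(-2 - Z/4) + 0 = Z*P**2*(P - Z/4)/(-2 - Z/4))
1/(-62 + z(27, W(2, 3))) = 1/(-62 + 3*2**2*(3 - 4*2)/(8 + 3)) = 1/(-62 + 3*4*(3 - 8)/11) = 1/(-62 + 3*4*(1/11)*(-5)) = 1/(-62 - 60/11) = 1/(-742/11) = -11/742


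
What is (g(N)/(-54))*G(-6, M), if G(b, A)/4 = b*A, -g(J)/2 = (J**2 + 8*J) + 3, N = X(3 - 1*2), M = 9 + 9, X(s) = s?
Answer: -192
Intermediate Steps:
M = 18
N = 1 (N = 3 - 1*2 = 3 - 2 = 1)
g(J) = -6 - 16*J - 2*J**2 (g(J) = -2*((J**2 + 8*J) + 3) = -2*(3 + J**2 + 8*J) = -6 - 16*J - 2*J**2)
G(b, A) = 4*A*b (G(b, A) = 4*(b*A) = 4*(A*b) = 4*A*b)
(g(N)/(-54))*G(-6, M) = ((-6 - 16*1 - 2*1**2)/(-54))*(4*18*(-6)) = ((-6 - 16 - 2*1)*(-1/54))*(-432) = ((-6 - 16 - 2)*(-1/54))*(-432) = -24*(-1/54)*(-432) = (4/9)*(-432) = -192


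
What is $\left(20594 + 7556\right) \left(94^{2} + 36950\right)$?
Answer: $1288875900$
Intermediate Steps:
$\left(20594 + 7556\right) \left(94^{2} + 36950\right) = 28150 \left(8836 + 36950\right) = 28150 \cdot 45786 = 1288875900$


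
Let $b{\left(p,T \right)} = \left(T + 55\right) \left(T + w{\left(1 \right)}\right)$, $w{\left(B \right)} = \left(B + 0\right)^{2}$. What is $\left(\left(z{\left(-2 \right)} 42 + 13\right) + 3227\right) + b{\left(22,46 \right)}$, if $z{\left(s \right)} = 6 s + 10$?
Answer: $7903$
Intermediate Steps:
$w{\left(B \right)} = B^{2}$
$z{\left(s \right)} = 10 + 6 s$
$b{\left(p,T \right)} = \left(1 + T\right) \left(55 + T\right)$ ($b{\left(p,T \right)} = \left(T + 55\right) \left(T + 1^{2}\right) = \left(55 + T\right) \left(T + 1\right) = \left(55 + T\right) \left(1 + T\right) = \left(1 + T\right) \left(55 + T\right)$)
$\left(\left(z{\left(-2 \right)} 42 + 13\right) + 3227\right) + b{\left(22,46 \right)} = \left(\left(\left(10 + 6 \left(-2\right)\right) 42 + 13\right) + 3227\right) + \left(55 + 46^{2} + 56 \cdot 46\right) = \left(\left(\left(10 - 12\right) 42 + 13\right) + 3227\right) + \left(55 + 2116 + 2576\right) = \left(\left(\left(-2\right) 42 + 13\right) + 3227\right) + 4747 = \left(\left(-84 + 13\right) + 3227\right) + 4747 = \left(-71 + 3227\right) + 4747 = 3156 + 4747 = 7903$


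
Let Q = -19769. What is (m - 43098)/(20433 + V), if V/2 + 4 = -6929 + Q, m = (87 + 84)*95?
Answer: 26853/32971 ≈ 0.81444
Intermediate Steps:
m = 16245 (m = 171*95 = 16245)
V = -53404 (V = -8 + 2*(-6929 - 19769) = -8 + 2*(-26698) = -8 - 53396 = -53404)
(m - 43098)/(20433 + V) = (16245 - 43098)/(20433 - 53404) = -26853/(-32971) = -26853*(-1/32971) = 26853/32971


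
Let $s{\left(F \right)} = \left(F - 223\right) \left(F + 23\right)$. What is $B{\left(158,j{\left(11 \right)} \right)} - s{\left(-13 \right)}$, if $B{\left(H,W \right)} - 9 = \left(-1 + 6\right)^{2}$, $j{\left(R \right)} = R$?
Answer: $2394$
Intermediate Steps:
$s{\left(F \right)} = \left(-223 + F\right) \left(23 + F\right)$
$B{\left(H,W \right)} = 34$ ($B{\left(H,W \right)} = 9 + \left(-1 + 6\right)^{2} = 9 + 5^{2} = 9 + 25 = 34$)
$B{\left(158,j{\left(11 \right)} \right)} - s{\left(-13 \right)} = 34 - \left(-5129 + \left(-13\right)^{2} - -2600\right) = 34 - \left(-5129 + 169 + 2600\right) = 34 - -2360 = 34 + 2360 = 2394$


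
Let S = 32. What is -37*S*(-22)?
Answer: 26048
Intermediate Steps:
-37*S*(-22) = -37*32*(-22) = -1184*(-22) = 26048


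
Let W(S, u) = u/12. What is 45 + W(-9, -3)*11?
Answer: 169/4 ≈ 42.250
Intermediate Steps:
W(S, u) = u/12 (W(S, u) = u*(1/12) = u/12)
45 + W(-9, -3)*11 = 45 + ((1/12)*(-3))*11 = 45 - ¼*11 = 45 - 11/4 = 169/4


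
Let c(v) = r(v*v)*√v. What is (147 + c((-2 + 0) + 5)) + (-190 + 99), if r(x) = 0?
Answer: 56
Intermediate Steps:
c(v) = 0 (c(v) = 0*√v = 0)
(147 + c((-2 + 0) + 5)) + (-190 + 99) = (147 + 0) + (-190 + 99) = 147 - 91 = 56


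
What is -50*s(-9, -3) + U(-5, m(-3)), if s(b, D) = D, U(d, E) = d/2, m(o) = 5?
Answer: 295/2 ≈ 147.50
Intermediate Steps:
U(d, E) = d/2 (U(d, E) = d*(½) = d/2)
-50*s(-9, -3) + U(-5, m(-3)) = -50*(-3) + (½)*(-5) = 150 - 5/2 = 295/2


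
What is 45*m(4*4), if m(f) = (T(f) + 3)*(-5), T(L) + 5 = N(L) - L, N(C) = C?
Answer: 450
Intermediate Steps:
T(L) = -5 (T(L) = -5 + (L - L) = -5 + 0 = -5)
m(f) = 10 (m(f) = (-5 + 3)*(-5) = -2*(-5) = 10)
45*m(4*4) = 45*10 = 450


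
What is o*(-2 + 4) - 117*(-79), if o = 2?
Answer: 9247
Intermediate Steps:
o*(-2 + 4) - 117*(-79) = 2*(-2 + 4) - 117*(-79) = 2*2 + 9243 = 4 + 9243 = 9247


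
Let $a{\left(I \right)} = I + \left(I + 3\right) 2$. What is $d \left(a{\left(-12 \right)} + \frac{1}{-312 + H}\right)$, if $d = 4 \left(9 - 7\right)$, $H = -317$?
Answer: $- \frac{150968}{629} \approx -240.01$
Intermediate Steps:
$a{\left(I \right)} = 6 + 3 I$ ($a{\left(I \right)} = I + \left(3 + I\right) 2 = I + \left(6 + 2 I\right) = 6 + 3 I$)
$d = 8$ ($d = 4 \cdot 2 = 8$)
$d \left(a{\left(-12 \right)} + \frac{1}{-312 + H}\right) = 8 \left(\left(6 + 3 \left(-12\right)\right) + \frac{1}{-312 - 317}\right) = 8 \left(\left(6 - 36\right) + \frac{1}{-629}\right) = 8 \left(-30 - \frac{1}{629}\right) = 8 \left(- \frac{18871}{629}\right) = - \frac{150968}{629}$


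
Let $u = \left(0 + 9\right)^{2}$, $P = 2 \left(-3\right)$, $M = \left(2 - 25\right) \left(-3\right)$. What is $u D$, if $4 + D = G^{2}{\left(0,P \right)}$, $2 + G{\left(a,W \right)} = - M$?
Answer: $407997$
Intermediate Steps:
$M = 69$ ($M = \left(2 - 25\right) \left(-3\right) = \left(-23\right) \left(-3\right) = 69$)
$P = -6$
$G{\left(a,W \right)} = -71$ ($G{\left(a,W \right)} = -2 - 69 = -71$)
$u = 81$ ($u = 9^{2} = 81$)
$D = 5037$ ($D = -4 + \left(-71\right)^{2} = -4 + 5041 = 5037$)
$u D = 81 \cdot 5037 = 407997$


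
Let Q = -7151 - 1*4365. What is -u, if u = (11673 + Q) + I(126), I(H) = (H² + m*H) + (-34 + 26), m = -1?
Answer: -15899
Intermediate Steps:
I(H) = -8 + H² - H (I(H) = (H² - H) + (-34 + 26) = (H² - H) - 8 = -8 + H² - H)
Q = -11516 (Q = -7151 - 4365 = -11516)
u = 15899 (u = (11673 - 11516) + (-8 + 126² - 1*126) = 157 + (-8 + 15876 - 126) = 157 + 15742 = 15899)
-u = -1*15899 = -15899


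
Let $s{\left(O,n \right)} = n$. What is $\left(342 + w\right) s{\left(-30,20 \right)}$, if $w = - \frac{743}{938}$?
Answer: $\frac{3200530}{469} \approx 6824.2$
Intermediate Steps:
$w = - \frac{743}{938}$ ($w = \left(-743\right) \frac{1}{938} = - \frac{743}{938} \approx -0.79211$)
$\left(342 + w\right) s{\left(-30,20 \right)} = \left(342 - \frac{743}{938}\right) 20 = \frac{320053}{938} \cdot 20 = \frac{3200530}{469}$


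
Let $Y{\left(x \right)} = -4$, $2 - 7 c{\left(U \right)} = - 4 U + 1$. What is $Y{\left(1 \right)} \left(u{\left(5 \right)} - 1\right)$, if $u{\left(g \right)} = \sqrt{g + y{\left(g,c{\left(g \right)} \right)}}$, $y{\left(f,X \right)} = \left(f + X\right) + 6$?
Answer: $4 - 4 \sqrt{19} \approx -13.436$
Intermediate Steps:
$c{\left(U \right)} = \frac{1}{7} + \frac{4 U}{7}$ ($c{\left(U \right)} = \frac{2}{7} - \frac{- 4 U + 1}{7} = \frac{2}{7} - \frac{1 - 4 U}{7} = \frac{2}{7} + \left(- \frac{1}{7} + \frac{4 U}{7}\right) = \frac{1}{7} + \frac{4 U}{7}$)
$y{\left(f,X \right)} = 6 + X + f$ ($y{\left(f,X \right)} = \left(X + f\right) + 6 = 6 + X + f$)
$u{\left(g \right)} = \sqrt{\frac{43}{7} + \frac{18 g}{7}}$ ($u{\left(g \right)} = \sqrt{g + \left(6 + \left(\frac{1}{7} + \frac{4 g}{7}\right) + g\right)} = \sqrt{g + \left(\frac{43}{7} + \frac{11 g}{7}\right)} = \sqrt{\frac{43}{7} + \frac{18 g}{7}}$)
$Y{\left(1 \right)} \left(u{\left(5 \right)} - 1\right) = - 4 \left(\frac{\sqrt{301 + 126 \cdot 5}}{7} - 1\right) = - 4 \left(\frac{\sqrt{301 + 630}}{7} - 1\right) = - 4 \left(\frac{\sqrt{931}}{7} - 1\right) = - 4 \left(\frac{7 \sqrt{19}}{7} - 1\right) = - 4 \left(\sqrt{19} - 1\right) = - 4 \left(-1 + \sqrt{19}\right) = 4 - 4 \sqrt{19}$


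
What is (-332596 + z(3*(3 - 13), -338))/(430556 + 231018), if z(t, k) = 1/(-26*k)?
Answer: -2922853647/5813912312 ≈ -0.50273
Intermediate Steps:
z(t, k) = -1/(26*k)
(-332596 + z(3*(3 - 13), -338))/(430556 + 231018) = (-332596 - 1/26/(-338))/(430556 + 231018) = (-332596 - 1/26*(-1/338))/661574 = (-332596 + 1/8788)*(1/661574) = -2922853647/8788*1/661574 = -2922853647/5813912312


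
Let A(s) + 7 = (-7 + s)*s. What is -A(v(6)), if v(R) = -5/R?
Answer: 17/36 ≈ 0.47222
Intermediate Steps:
A(s) = -7 + s*(-7 + s) (A(s) = -7 + (-7 + s)*s = -7 + s*(-7 + s))
-A(v(6)) = -(-7 + (-5/6)**2 - (-35)/6) = -(-7 + (-5*1/6)**2 - (-35)/6) = -(-7 + (-5/6)**2 - 7*(-5/6)) = -(-7 + 25/36 + 35/6) = -1*(-17/36) = 17/36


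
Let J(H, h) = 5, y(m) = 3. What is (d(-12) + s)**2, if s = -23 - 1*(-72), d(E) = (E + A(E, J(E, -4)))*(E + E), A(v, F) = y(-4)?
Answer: 70225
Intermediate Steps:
A(v, F) = 3
d(E) = 2*E*(3 + E) (d(E) = (E + 3)*(E + E) = (3 + E)*(2*E) = 2*E*(3 + E))
s = 49 (s = -23 + 72 = 49)
(d(-12) + s)**2 = (2*(-12)*(3 - 12) + 49)**2 = (2*(-12)*(-9) + 49)**2 = (216 + 49)**2 = 265**2 = 70225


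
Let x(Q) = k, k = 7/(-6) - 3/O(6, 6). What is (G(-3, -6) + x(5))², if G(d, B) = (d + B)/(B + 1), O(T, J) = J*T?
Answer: 121/400 ≈ 0.30250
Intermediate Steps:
G(d, B) = (B + d)/(1 + B)
k = -5/4 (k = 7/(-6) - 3/(6*6) = 7*(-⅙) - 3/36 = -7/6 - 3*1/36 = -7/6 - 1/12 = -5/4 ≈ -1.2500)
x(Q) = -5/4
(G(-3, -6) + x(5))² = ((-6 - 3)/(1 - 6) - 5/4)² = (-9/(-5) - 5/4)² = (-⅕*(-9) - 5/4)² = (9/5 - 5/4)² = (11/20)² = 121/400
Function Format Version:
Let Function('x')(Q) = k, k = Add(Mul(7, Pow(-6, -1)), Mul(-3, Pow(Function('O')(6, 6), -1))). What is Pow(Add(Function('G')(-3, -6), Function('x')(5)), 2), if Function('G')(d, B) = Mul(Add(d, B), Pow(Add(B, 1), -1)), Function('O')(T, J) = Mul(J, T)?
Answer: Rational(121, 400) ≈ 0.30250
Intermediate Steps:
Function('G')(d, B) = Mul(Pow(Add(1, B), -1), Add(B, d)) (Function('G')(d, B) = Mul(Add(B, d), Pow(Add(1, B), -1)) = Mul(Pow(Add(1, B), -1), Add(B, d)))
k = Rational(-5, 4) (k = Add(Mul(7, Pow(-6, -1)), Mul(-3, Pow(Mul(6, 6), -1))) = Add(Mul(7, Rational(-1, 6)), Mul(-3, Pow(36, -1))) = Add(Rational(-7, 6), Mul(-3, Rational(1, 36))) = Add(Rational(-7, 6), Rational(-1, 12)) = Rational(-5, 4) ≈ -1.2500)
Function('x')(Q) = Rational(-5, 4)
Pow(Add(Function('G')(-3, -6), Function('x')(5)), 2) = Pow(Add(Mul(Pow(Add(1, -6), -1), Add(-6, -3)), Rational(-5, 4)), 2) = Pow(Add(Mul(Pow(-5, -1), -9), Rational(-5, 4)), 2) = Pow(Add(Mul(Rational(-1, 5), -9), Rational(-5, 4)), 2) = Pow(Add(Rational(9, 5), Rational(-5, 4)), 2) = Pow(Rational(11, 20), 2) = Rational(121, 400)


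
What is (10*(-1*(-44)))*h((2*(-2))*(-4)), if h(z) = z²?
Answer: 112640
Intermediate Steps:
(10*(-1*(-44)))*h((2*(-2))*(-4)) = (10*(-1*(-44)))*((2*(-2))*(-4))² = (10*44)*(-4*(-4))² = 440*16² = 440*256 = 112640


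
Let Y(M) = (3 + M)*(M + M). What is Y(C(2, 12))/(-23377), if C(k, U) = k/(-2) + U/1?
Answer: -308/23377 ≈ -0.013175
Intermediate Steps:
C(k, U) = U - k/2 (C(k, U) = k*(-1/2) + U*1 = -k/2 + U = U - k/2)
Y(M) = 2*M*(3 + M) (Y(M) = (3 + M)*(2*M) = 2*M*(3 + M))
Y(C(2, 12))/(-23377) = (2*(12 - 1/2*2)*(3 + (12 - 1/2*2)))/(-23377) = (2*(12 - 1)*(3 + (12 - 1)))*(-1/23377) = (2*11*(3 + 11))*(-1/23377) = (2*11*14)*(-1/23377) = 308*(-1/23377) = -308/23377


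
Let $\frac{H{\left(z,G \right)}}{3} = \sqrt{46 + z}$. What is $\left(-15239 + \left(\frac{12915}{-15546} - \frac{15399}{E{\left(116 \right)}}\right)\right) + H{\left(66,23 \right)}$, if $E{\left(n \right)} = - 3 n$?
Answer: $- \frac{157486999}{10364} + 12 \sqrt{7} \approx -15164.0$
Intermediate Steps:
$H{\left(z,G \right)} = 3 \sqrt{46 + z}$
$\left(-15239 + \left(\frac{12915}{-15546} - \frac{15399}{E{\left(116 \right)}}\right)\right) + H{\left(66,23 \right)} = \left(-15239 + \left(\frac{12915}{-15546} - \frac{15399}{\left(-3\right) 116}\right)\right) + 3 \sqrt{46 + 66} = \left(-15239 - \left(\frac{4305}{5182} + \frac{15399}{-348}\right)\right) + 3 \sqrt{112} = \left(-15239 - - \frac{449997}{10364}\right) + 3 \cdot 4 \sqrt{7} = \left(-15239 + \left(- \frac{4305}{5182} + \frac{177}{4}\right)\right) + 12 \sqrt{7} = \left(-15239 + \frac{449997}{10364}\right) + 12 \sqrt{7} = - \frac{157486999}{10364} + 12 \sqrt{7}$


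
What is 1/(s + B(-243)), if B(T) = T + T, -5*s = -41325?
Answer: 1/7779 ≈ 0.00012855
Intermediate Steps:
s = 8265 (s = -⅕*(-41325) = 8265)
B(T) = 2*T
1/(s + B(-243)) = 1/(8265 + 2*(-243)) = 1/(8265 - 486) = 1/7779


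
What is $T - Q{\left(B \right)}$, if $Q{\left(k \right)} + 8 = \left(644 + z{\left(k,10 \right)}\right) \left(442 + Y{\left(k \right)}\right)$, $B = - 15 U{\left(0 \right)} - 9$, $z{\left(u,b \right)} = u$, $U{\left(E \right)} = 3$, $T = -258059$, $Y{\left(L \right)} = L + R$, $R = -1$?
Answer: $-486381$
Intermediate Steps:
$Y{\left(L \right)} = -1 + L$ ($Y{\left(L \right)} = L - 1 = -1 + L$)
$B = -54$ ($B = \left(-15\right) 3 - 9 = -45 - 9 = -54$)
$Q{\left(k \right)} = -8 + \left(441 + k\right) \left(644 + k\right)$ ($Q{\left(k \right)} = -8 + \left(644 + k\right) \left(442 + \left(-1 + k\right)\right) = -8 + \left(644 + k\right) \left(441 + k\right) = -8 + \left(441 + k\right) \left(644 + k\right)$)
$T - Q{\left(B \right)} = -258059 - \left(283996 + \left(-54\right)^{2} + 1085 \left(-54\right)\right) = -258059 - \left(283996 + 2916 - 58590\right) = -258059 - 228322 = -486381$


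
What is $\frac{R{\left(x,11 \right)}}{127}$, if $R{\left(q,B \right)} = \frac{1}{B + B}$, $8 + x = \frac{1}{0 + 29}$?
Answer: $\frac{1}{2794} \approx 0.00035791$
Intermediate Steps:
$x = - \frac{231}{29}$ ($x = -8 + \frac{1}{0 + 29} = -8 + \frac{1}{29} = - \frac{231}{29} \approx -7.9655$)
$R{\left(q,B \right)} = \frac{1}{2 B}$
$\frac{R{\left(x,11 \right)}}{127} = \frac{\frac{1}{2} \cdot \frac{1}{11}}{127} = \frac{1}{2} \cdot \frac{1}{11} \cdot \frac{1}{127} = \frac{1}{22} \cdot \frac{1}{127} = \frac{1}{2794}$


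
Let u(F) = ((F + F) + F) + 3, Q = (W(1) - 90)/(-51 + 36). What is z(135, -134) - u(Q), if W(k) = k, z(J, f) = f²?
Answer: 89676/5 ≈ 17935.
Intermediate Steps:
Q = 89/15 (Q = (1 - 90)/(-51 + 36) = -89/(-15) = -89*(-1/15) = 89/15 ≈ 5.9333)
u(F) = 3 + 3*F (u(F) = (2*F + F) + 3 = 3*F + 3 = 3 + 3*F)
z(135, -134) - u(Q) = (-134)² - (3 + 3*(89/15)) = 17956 - (3 + 89/5) = 17956 - 1*104/5 = 17956 - 104/5 = 89676/5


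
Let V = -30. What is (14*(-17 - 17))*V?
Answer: 14280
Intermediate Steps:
(14*(-17 - 17))*V = (14*(-17 - 17))*(-30) = (14*(-34))*(-30) = -476*(-30) = 14280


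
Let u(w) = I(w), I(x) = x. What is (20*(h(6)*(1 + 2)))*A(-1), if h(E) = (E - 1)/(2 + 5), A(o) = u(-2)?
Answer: -600/7 ≈ -85.714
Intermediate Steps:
u(w) = w
A(o) = -2
h(E) = -⅐ + E/7 (h(E) = (-1 + E)/7 = (-1 + E)*(⅐) = -⅐ + E/7)
(20*(h(6)*(1 + 2)))*A(-1) = (20*((-⅐ + (⅐)*6)*(1 + 2)))*(-2) = (20*((-⅐ + 6/7)*3))*(-2) = (20*((5/7)*3))*(-2) = (20*(15/7))*(-2) = (300/7)*(-2) = -600/7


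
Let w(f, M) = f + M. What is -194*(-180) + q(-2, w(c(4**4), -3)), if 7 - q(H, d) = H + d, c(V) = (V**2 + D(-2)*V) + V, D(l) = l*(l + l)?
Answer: -32908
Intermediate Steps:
D(l) = 2*l**2 (D(l) = l*(2*l) = 2*l**2)
c(V) = V**2 + 9*V (c(V) = (V**2 + (2*(-2)**2)*V) + V = (V**2 + (2*4)*V) + V = (V**2 + 8*V) + V = V**2 + 9*V)
w(f, M) = M + f
q(H, d) = 7 - H - d (q(H, d) = 7 - (H + d) = 7 + (-H - d) = 7 - H - d)
-194*(-180) + q(-2, w(c(4**4), -3)) = -194*(-180) + (7 - 1*(-2) - (-3 + 4**4*(9 + 4**4))) = 34920 + (7 + 2 - (-3 + 256*(9 + 256))) = 34920 + (7 + 2 - (-3 + 256*265)) = 34920 + (7 + 2 - (-3 + 67840)) = 34920 + (7 + 2 - 1*67837) = 34920 + (7 + 2 - 67837) = 34920 - 67828 = -32908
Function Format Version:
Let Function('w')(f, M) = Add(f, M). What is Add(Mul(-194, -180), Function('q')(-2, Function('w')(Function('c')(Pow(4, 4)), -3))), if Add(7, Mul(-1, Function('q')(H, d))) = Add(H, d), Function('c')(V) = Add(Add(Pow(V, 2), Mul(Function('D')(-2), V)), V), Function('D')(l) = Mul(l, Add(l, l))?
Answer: -32908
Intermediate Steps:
Function('D')(l) = Mul(2, Pow(l, 2)) (Function('D')(l) = Mul(l, Mul(2, l)) = Mul(2, Pow(l, 2)))
Function('c')(V) = Add(Pow(V, 2), Mul(9, V)) (Function('c')(V) = Add(Add(Pow(V, 2), Mul(Mul(2, Pow(-2, 2)), V)), V) = Add(Add(Pow(V, 2), Mul(Mul(2, 4), V)), V) = Add(Add(Pow(V, 2), Mul(8, V)), V) = Add(Pow(V, 2), Mul(9, V)))
Function('w')(f, M) = Add(M, f)
Function('q')(H, d) = Add(7, Mul(-1, H), Mul(-1, d)) (Function('q')(H, d) = Add(7, Mul(-1, Add(H, d))) = Add(7, Add(Mul(-1, H), Mul(-1, d))) = Add(7, Mul(-1, H), Mul(-1, d)))
Add(Mul(-194, -180), Function('q')(-2, Function('w')(Function('c')(Pow(4, 4)), -3))) = Add(Mul(-194, -180), Add(7, Mul(-1, -2), Mul(-1, Add(-3, Mul(Pow(4, 4), Add(9, Pow(4, 4))))))) = Add(34920, Add(7, 2, Mul(-1, Add(-3, Mul(256, Add(9, 256)))))) = Add(34920, Add(7, 2, Mul(-1, Add(-3, Mul(256, 265))))) = Add(34920, Add(7, 2, Mul(-1, Add(-3, 67840)))) = Add(34920, Add(7, 2, Mul(-1, 67837))) = Add(34920, Add(7, 2, -67837)) = Add(34920, -67828) = -32908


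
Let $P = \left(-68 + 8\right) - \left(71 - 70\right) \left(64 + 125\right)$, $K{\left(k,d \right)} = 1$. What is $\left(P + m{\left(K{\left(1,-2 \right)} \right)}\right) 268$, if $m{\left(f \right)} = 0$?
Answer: $-66732$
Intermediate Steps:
$P = -249$ ($P = -60 - 1 \cdot 189 = -60 - 189 = -249$)
$\left(P + m{\left(K{\left(1,-2 \right)} \right)}\right) 268 = \left(-249 + 0\right) 268 = \left(-249\right) 268 = -66732$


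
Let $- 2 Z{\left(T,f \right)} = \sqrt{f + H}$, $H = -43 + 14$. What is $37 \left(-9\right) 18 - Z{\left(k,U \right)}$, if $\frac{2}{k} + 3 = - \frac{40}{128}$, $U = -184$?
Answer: $-5994 + \frac{i \sqrt{213}}{2} \approx -5994.0 + 7.2973 i$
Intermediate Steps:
$H = -29$
$k = - \frac{32}{53}$ ($k = \frac{2}{-3 - \frac{40}{128}} = \frac{2}{-3 - \frac{5}{16}} = \frac{2}{- \frac{53}{16}} = 2 \left(- \frac{16}{53}\right) = - \frac{32}{53} \approx -0.60377$)
$Z{\left(T,f \right)} = - \frac{\sqrt{-29 + f}}{2}$ ($Z{\left(T,f \right)} = - \frac{\sqrt{f - 29}}{2} = - \frac{\sqrt{-29 + f}}{2}$)
$37 \left(-9\right) 18 - Z{\left(k,U \right)} = 37 \left(-9\right) 18 - - \frac{\sqrt{-29 - 184}}{2} = \left(-333\right) 18 - - \frac{\sqrt{-213}}{2} = -5994 - - \frac{i \sqrt{213}}{2} = -5994 + \frac{i \sqrt{213}}{2}$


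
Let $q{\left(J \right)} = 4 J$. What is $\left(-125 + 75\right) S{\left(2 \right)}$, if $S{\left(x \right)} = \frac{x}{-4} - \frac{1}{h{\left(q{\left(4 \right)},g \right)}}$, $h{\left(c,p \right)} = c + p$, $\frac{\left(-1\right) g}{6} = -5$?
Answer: $\frac{600}{23} \approx 26.087$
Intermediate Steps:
$g = 30$ ($g = \left(-6\right) \left(-5\right) = 30$)
$S{\left(x \right)} = - \frac{1}{46} - \frac{x}{4}$ ($S{\left(x \right)} = \frac{x}{-4} - \frac{1}{4 \cdot 4 + 30} = x \left(- \frac{1}{4}\right) - \frac{1}{16 + 30} = - \frac{x}{4} - \frac{1}{46} = - \frac{1}{46} - \frac{x}{4}$)
$\left(-125 + 75\right) S{\left(2 \right)} = \left(-125 + 75\right) \left(- \frac{1}{46} - \frac{1}{2}\right) = - 50 \left(- \frac{1}{46} - \frac{1}{2}\right) = \left(-50\right) \left(- \frac{12}{23}\right) = \frac{600}{23}$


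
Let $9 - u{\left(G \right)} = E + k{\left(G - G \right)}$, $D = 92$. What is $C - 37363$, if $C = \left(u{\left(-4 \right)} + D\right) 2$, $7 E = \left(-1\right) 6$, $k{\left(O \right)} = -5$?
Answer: $- \frac{260045}{7} \approx -37149.0$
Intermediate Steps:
$E = - \frac{6}{7}$ ($E = \frac{\left(-1\right) 6}{7} = \frac{1}{7} \left(-6\right) = - \frac{6}{7} \approx -0.85714$)
$u{\left(G \right)} = \frac{104}{7}$ ($u{\left(G \right)} = 9 - \left(- \frac{6}{7} - 5\right) = 9 - - \frac{41}{7} = 9 + \frac{41}{7} = \frac{104}{7}$)
$C = \frac{1496}{7}$ ($C = \left(\frac{104}{7} + 92\right) 2 = \frac{748}{7} \cdot 2 = \frac{1496}{7} \approx 213.71$)
$C - 37363 = \frac{1496}{7} - 37363 = - \frac{260045}{7}$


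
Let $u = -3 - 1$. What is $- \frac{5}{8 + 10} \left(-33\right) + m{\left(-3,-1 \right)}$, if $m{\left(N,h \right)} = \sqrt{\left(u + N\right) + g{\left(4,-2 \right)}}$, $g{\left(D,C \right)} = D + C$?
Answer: $\frac{55}{6} + i \sqrt{5} \approx 9.1667 + 2.2361 i$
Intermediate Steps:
$g{\left(D,C \right)} = C + D$
$u = -4$
$m{\left(N,h \right)} = \sqrt{-2 + N}$ ($m{\left(N,h \right)} = \sqrt{\left(-4 + N\right) + \left(-2 + 4\right)} = \sqrt{\left(-4 + N\right) + 2} = \sqrt{-2 + N}$)
$- \frac{5}{8 + 10} \left(-33\right) + m{\left(-3,-1 \right)} = - \frac{5}{8 + 10} \left(-33\right) + \sqrt{-2 - 3} = - \frac{5}{18} \left(-33\right) + \sqrt{-5} = \left(-5\right) \frac{1}{18} \left(-33\right) + i \sqrt{5} = \left(- \frac{5}{18}\right) \left(-33\right) + i \sqrt{5} = \frac{55}{6} + i \sqrt{5}$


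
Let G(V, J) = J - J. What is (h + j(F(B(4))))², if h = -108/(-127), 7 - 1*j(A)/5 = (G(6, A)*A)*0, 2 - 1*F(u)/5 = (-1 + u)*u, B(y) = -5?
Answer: 20729809/16129 ≈ 1285.3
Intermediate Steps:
F(u) = 10 - 5*u*(-1 + u) (F(u) = 10 - 5*(-1 + u)*u = 10 - 5*u*(-1 + u))
G(V, J) = 0
j(A) = 35 (j(A) = 35 - 5*0*A*0 = 35 - 0*0 = 35 - 5*0 = 35 + 0 = 35)
h = 108/127 (h = -108*(-1/127) = 108/127 ≈ 0.85039)
(h + j(F(B(4))))² = (108/127 + 35)² = (4553/127)² = 20729809/16129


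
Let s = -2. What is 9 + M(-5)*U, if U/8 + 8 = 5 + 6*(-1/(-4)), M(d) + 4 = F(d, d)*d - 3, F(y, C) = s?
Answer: -27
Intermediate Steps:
F(y, C) = -2
M(d) = -7 - 2*d (M(d) = -4 + (-2*d - 3) = -4 + (-3 - 2*d) = -7 - 2*d)
U = -12 (U = -64 + 8*(5 + 6*(-1/(-4))) = -64 + 8*(5 + 6*(-1*(-¼))) = -64 + 8*(5 + 6*(¼)) = -64 + 8*(5 + 3/2) = -64 + 8*(13/2) = -64 + 52 = -12)
9 + M(-5)*U = 9 + (-7 - 2*(-5))*(-12) = 9 + (-7 + 10)*(-12) = 9 + 3*(-12) = 9 - 36 = -27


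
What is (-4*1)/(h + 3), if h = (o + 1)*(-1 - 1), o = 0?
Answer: -4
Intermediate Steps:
h = -2 (h = (0 + 1)*(-1 - 1) = 1*(-2) = -2)
(-4*1)/(h + 3) = (-4*1)/(-2 + 3) = -4/1 = -4*1 = -4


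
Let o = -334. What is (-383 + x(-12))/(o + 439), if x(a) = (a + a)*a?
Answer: -19/21 ≈ -0.90476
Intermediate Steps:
x(a) = 2*a² (x(a) = (2*a)*a = 2*a²)
(-383 + x(-12))/(o + 439) = (-383 + 2*(-12)²)/(-334 + 439) = (-383 + 2*144)/105 = (-383 + 288)*(1/105) = -95*1/105 = -19/21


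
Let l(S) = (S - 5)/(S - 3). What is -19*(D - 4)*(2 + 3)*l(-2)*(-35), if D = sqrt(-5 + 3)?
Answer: -18620 + 4655*I*sqrt(2) ≈ -18620.0 + 6583.2*I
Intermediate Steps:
D = I*sqrt(2) (D = sqrt(-2) = I*sqrt(2) ≈ 1.4142*I)
l(S) = (-5 + S)/(-3 + S)
-19*(D - 4)*(2 + 3)*l(-2)*(-35) = -19*(I*sqrt(2) - 4)*(2 + 3)*(-5 - 2)/(-3 - 2)*(-35) = -19*(-4 + I*sqrt(2))*5*-7/(-5)*(-35) = -19*(-20 + 5*I*sqrt(2))*(-1/5*(-7))*(-35) = -19*(-20 + 5*I*sqrt(2))*7/5*(-35) = -19*(-28 + 7*I*sqrt(2))*(-35) = (532 - 133*I*sqrt(2))*(-35) = -18620 + 4655*I*sqrt(2)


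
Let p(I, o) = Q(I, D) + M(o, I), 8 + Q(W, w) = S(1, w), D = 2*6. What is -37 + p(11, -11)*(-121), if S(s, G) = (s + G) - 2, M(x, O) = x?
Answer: 931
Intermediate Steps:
D = 12
S(s, G) = -2 + G + s (S(s, G) = (G + s) - 2 = -2 + G + s)
Q(W, w) = -9 + w (Q(W, w) = -8 + (-2 + w + 1) = -8 + (-1 + w) = -9 + w)
p(I, o) = 3 + o (p(I, o) = (-9 + 12) + o = 3 + o)
-37 + p(11, -11)*(-121) = -37 + (3 - 11)*(-121) = -37 - 8*(-121) = -37 + 968 = 931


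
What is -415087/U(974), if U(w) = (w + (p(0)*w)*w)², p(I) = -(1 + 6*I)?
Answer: -415087/898139080804 ≈ -4.6216e-7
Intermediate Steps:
p(I) = -1 - 6*I
U(w) = (w - w²)² (U(w) = (w + ((-1 - 6*0)*w)*w)² = (w + ((-1 + 0)*w)*w)² = (w + (-w)*w)² = (w - w²)²)
-415087/U(974) = -415087*1/(948676*(-1 + 974)²) = -415087/(948676*973²) = -415087/(948676*946729) = -415087/898139080804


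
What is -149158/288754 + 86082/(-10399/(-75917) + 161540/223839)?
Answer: 211194653244235815943/2106653020399757 ≈ 1.0025e+5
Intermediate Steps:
-149158/288754 + 86082/(-10399/(-75917) + 161540/223839) = -149158*1/288754 + 86082/(-10399*(-1/75917) + 161540*(1/223839)) = -74579/144377 + 86082/(10399/75917 + 161540/223839) = -74579/144377 + 86082/(14591333941/16993185363) = -74579/144377 + 86082*(16993185363/14591333941) = -74579/144377 + 1462807382417766/14591333941 = 211194653244235815943/2106653020399757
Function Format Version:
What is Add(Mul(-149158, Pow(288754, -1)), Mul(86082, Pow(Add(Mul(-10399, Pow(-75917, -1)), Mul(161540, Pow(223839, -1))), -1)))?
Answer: Rational(211194653244235815943, 2106653020399757) ≈ 1.0025e+5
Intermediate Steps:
Add(Mul(-149158, Pow(288754, -1)), Mul(86082, Pow(Add(Mul(-10399, Pow(-75917, -1)), Mul(161540, Pow(223839, -1))), -1))) = Add(Mul(-149158, Rational(1, 288754)), Mul(86082, Pow(Add(Mul(-10399, Rational(-1, 75917)), Mul(161540, Rational(1, 223839))), -1))) = Add(Rational(-74579, 144377), Mul(86082, Pow(Add(Rational(10399, 75917), Rational(161540, 223839)), -1))) = Add(Rational(-74579, 144377), Mul(86082, Pow(Rational(14591333941, 16993185363), -1))) = Add(Rational(-74579, 144377), Mul(86082, Rational(16993185363, 14591333941))) = Add(Rational(-74579, 144377), Rational(1462807382417766, 14591333941)) = Rational(211194653244235815943, 2106653020399757)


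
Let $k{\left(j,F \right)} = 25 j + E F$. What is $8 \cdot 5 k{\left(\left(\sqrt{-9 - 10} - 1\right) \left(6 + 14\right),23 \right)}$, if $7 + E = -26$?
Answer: $-50360 + 20000 i \sqrt{19} \approx -50360.0 + 87178.0 i$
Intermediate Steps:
$E = -33$ ($E = -7 - 26 = -33$)
$k{\left(j,F \right)} = - 33 F + 25 j$ ($k{\left(j,F \right)} = 25 j - 33 F = - 33 F + 25 j$)
$8 \cdot 5 k{\left(\left(\sqrt{-9 - 10} - 1\right) \left(6 + 14\right),23 \right)} = 8 \cdot 5 \left(\left(-33\right) 23 + 25 \left(\sqrt{-9 - 10} - 1\right) \left(6 + 14\right)\right) = 40 \left(-759 + 25 \left(\sqrt{-19} - 1\right) 20\right) = 40 \left(-759 + 25 \left(i \sqrt{19} - 1\right) 20\right) = 40 \left(-759 + 25 \left(-1 + i \sqrt{19}\right) 20\right) = 40 \left(-759 + 25 \left(-20 + 20 i \sqrt{19}\right)\right) = 40 \left(-759 - \left(500 - 500 i \sqrt{19}\right)\right) = 40 \left(-1259 + 500 i \sqrt{19}\right) = -50360 + 20000 i \sqrt{19}$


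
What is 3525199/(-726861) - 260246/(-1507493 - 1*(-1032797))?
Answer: -247372532783/57506334876 ≈ -4.3017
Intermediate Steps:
3525199/(-726861) - 260246/(-1507493 - 1*(-1032797)) = 3525199*(-1/726861) - 260246/(-1507493 + 1032797) = -3525199/726861 - 260246/(-474696) = -3525199/726861 - 260246*(-1/474696) = -3525199/726861 + 130123/237348 = -247372532783/57506334876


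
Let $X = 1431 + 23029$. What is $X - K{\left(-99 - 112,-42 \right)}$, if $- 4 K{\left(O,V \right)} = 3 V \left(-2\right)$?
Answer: $24523$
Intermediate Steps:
$X = 24460$
$K{\left(O,V \right)} = \frac{3 V}{2}$ ($K{\left(O,V \right)} = - \frac{3 V \left(-2\right)}{4} = - \frac{\left(-6\right) V}{4} = \frac{3 V}{2}$)
$X - K{\left(-99 - 112,-42 \right)} = 24460 - \frac{3}{2} \left(-42\right) = 24460 - -63 = 24460 + 63 = 24523$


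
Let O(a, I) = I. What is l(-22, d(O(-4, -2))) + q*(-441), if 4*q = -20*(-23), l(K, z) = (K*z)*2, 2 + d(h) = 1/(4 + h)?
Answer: -50649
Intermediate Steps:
d(h) = -2 + 1/(4 + h)
l(K, z) = 2*K*z
q = 115 (q = (-20*(-23))/4 = (¼)*460 = 115)
l(-22, d(O(-4, -2))) + q*(-441) = 2*(-22)*((-7 - 2*(-2))/(4 - 2)) + 115*(-441) = 2*(-22)*((-7 + 4)/2) - 50715 = 2*(-22)*((½)*(-3)) - 50715 = 2*(-22)*(-3/2) - 50715 = 66 - 50715 = -50649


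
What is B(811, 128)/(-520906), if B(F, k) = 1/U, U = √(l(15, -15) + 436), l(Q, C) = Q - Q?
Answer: -√109/113557508 ≈ -9.1939e-8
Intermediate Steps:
l(Q, C) = 0
U = 2*√109 (U = √(0 + 436) = √436 = 2*√109 ≈ 20.881)
B(F, k) = √109/218 (B(F, k) = 1/(2*√109) = √109/218)
B(811, 128)/(-520906) = (√109/218)/(-520906) = (√109/218)*(-1/520906) = -√109/113557508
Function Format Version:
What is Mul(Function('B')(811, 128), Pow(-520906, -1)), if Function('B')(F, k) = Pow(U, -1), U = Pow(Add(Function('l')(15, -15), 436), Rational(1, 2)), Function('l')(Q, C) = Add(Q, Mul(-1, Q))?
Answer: Mul(Rational(-1, 113557508), Pow(109, Rational(1, 2))) ≈ -9.1939e-8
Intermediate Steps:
Function('l')(Q, C) = 0
U = Mul(2, Pow(109, Rational(1, 2))) (U = Pow(Add(0, 436), Rational(1, 2)) = Pow(436, Rational(1, 2)) = Mul(2, Pow(109, Rational(1, 2))) ≈ 20.881)
Function('B')(F, k) = Mul(Rational(1, 218), Pow(109, Rational(1, 2))) (Function('B')(F, k) = Pow(Mul(2, Pow(109, Rational(1, 2))), -1) = Mul(Rational(1, 218), Pow(109, Rational(1, 2))))
Mul(Function('B')(811, 128), Pow(-520906, -1)) = Mul(Mul(Rational(1, 218), Pow(109, Rational(1, 2))), Pow(-520906, -1)) = Mul(Mul(Rational(1, 218), Pow(109, Rational(1, 2))), Rational(-1, 520906)) = Mul(Rational(-1, 113557508), Pow(109, Rational(1, 2)))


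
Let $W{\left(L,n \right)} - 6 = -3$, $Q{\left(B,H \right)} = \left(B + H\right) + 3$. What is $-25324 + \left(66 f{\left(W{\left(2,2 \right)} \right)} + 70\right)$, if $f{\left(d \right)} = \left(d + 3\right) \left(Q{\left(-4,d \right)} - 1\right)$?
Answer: $-24858$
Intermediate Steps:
$Q{\left(B,H \right)} = 3 + B + H$
$W{\left(L,n \right)} = 3$ ($W{\left(L,n \right)} = 6 - 3 = 3$)
$f{\left(d \right)} = \left(-2 + d\right) \left(3 + d\right)$ ($f{\left(d \right)} = \left(d + 3\right) \left(\left(3 - 4 + d\right) - 1\right) = \left(3 + d\right) \left(\left(-1 + d\right) - 1\right) = \left(3 + d\right) \left(-2 + d\right) = \left(-2 + d\right) \left(3 + d\right)$)
$-25324 + \left(66 f{\left(W{\left(2,2 \right)} \right)} + 70\right) = -25324 + \left(66 \left(-6 + 3 + 3^{2}\right) + 70\right) = -25324 + \left(66 \left(-6 + 3 + 9\right) + 70\right) = -25324 + \left(66 \cdot 6 + 70\right) = -25324 + \left(396 + 70\right) = -25324 + 466 = -24858$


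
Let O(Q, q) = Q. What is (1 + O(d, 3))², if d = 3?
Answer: 16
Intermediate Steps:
(1 + O(d, 3))² = (1 + 3)² = 4² = 16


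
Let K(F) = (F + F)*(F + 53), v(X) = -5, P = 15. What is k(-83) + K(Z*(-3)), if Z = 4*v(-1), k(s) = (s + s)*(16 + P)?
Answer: 8414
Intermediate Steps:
k(s) = 62*s (k(s) = (s + s)*(16 + 15) = (2*s)*31 = 62*s)
Z = -20 (Z = 4*(-5) = -20)
K(F) = 2*F*(53 + F) (K(F) = (2*F)*(53 + F) = 2*F*(53 + F))
k(-83) + K(Z*(-3)) = 62*(-83) + 2*(-20*(-3))*(53 - 20*(-3)) = -5146 + 2*60*(53 + 60) = -5146 + 2*60*113 = -5146 + 13560 = 8414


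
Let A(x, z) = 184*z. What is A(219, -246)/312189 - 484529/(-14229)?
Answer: 50206854175/1480712427 ≈ 33.907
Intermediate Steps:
A(219, -246)/312189 - 484529/(-14229) = (184*(-246))/312189 - 484529/(-14229) = -45264*1/312189 - 484529*(-1/14229) = -15088/104063 + 484529/14229 = 50206854175/1480712427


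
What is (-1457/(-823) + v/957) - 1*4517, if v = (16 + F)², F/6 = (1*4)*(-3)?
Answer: -3553663610/787611 ≈ -4512.0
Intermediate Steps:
F = -72 (F = 6*((1*4)*(-3)) = 6*(4*(-3)) = 6*(-12) = -72)
v = 3136 (v = (16 - 72)² = (-56)² = 3136)
(-1457/(-823) + v/957) - 1*4517 = (-1457/(-823) + 3136/957) - 1*4517 = (-1457*(-1/823) + 3136*(1/957)) - 4517 = (1457/823 + 3136/957) - 4517 = 3975277/787611 - 4517 = -3553663610/787611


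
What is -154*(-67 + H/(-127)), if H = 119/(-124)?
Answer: 81234769/7874 ≈ 10317.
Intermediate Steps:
H = -119/124 (H = 119*(-1/124) = -119/124 ≈ -0.95968)
-154*(-67 + H/(-127)) = -154*(-67 - 119/124/(-127)) = -154*(-67 - 119/124*(-1/127)) = -154*(-67 + 119/15748) = -154*(-1054997/15748) = 81234769/7874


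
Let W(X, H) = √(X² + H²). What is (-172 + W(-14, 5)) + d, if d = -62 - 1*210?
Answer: -444 + √221 ≈ -429.13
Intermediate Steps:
d = -272 (d = -62 - 210 = -272)
W(X, H) = √(H² + X²)
(-172 + W(-14, 5)) + d = (-172 + √(5² + (-14)²)) - 272 = (-172 + √(25 + 196)) - 272 = (-172 + √221) - 272 = -444 + √221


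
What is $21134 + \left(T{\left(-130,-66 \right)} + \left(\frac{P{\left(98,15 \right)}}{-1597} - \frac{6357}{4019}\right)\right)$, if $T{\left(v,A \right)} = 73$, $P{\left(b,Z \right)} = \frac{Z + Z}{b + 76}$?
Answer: $\frac{3947005768193}{186131947} \approx 21205.0$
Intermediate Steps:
$P{\left(b,Z \right)} = \frac{2 Z}{76 + b}$
$21134 + \left(T{\left(-130,-66 \right)} + \left(\frac{P{\left(98,15 \right)}}{-1597} - \frac{6357}{4019}\right)\right) = 21134 + \left(73 - \left(\frac{6357}{4019} - \frac{2 \cdot 15 \frac{1}{76 + 98}}{-1597}\right)\right) = 21134 + \left(73 - \left(\frac{6357}{4019} - 2 \cdot 15 \cdot \frac{1}{174} \left(- \frac{1}{1597}\right)\right)\right) = 21134 + \left(73 + \left(\frac{5}{29} \left(- \frac{1}{1597}\right) - \frac{6357}{4019}\right)\right) = 21134 + \left(73 - \frac{294431836}{186131947}\right) = 21134 + \frac{13293200295}{186131947} = \frac{3947005768193}{186131947}$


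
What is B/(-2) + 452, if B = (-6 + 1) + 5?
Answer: 452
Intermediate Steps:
B = 0 (B = -5 + 5 = 0)
B/(-2) + 452 = 0/(-2) + 452 = -1/2*0 + 452 = 0 + 452 = 452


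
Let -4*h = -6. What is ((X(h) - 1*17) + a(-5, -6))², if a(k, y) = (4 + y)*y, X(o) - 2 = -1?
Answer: 16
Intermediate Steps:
h = 3/2 (h = -¼*(-6) = 3/2 ≈ 1.5000)
X(o) = 1 (X(o) = 2 - 1 = 1)
a(k, y) = y*(4 + y)
((X(h) - 1*17) + a(-5, -6))² = ((1 - 1*17) - 6*(4 - 6))² = ((1 - 17) - 6*(-2))² = (-16 + 12)² = (-4)² = 16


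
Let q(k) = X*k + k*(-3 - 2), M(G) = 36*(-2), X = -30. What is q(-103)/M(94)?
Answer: -3605/72 ≈ -50.069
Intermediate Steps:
M(G) = -72
q(k) = -35*k (q(k) = -30*k + k*(-3 - 2) = -30*k + k*(-5) = -30*k - 5*k = -35*k)
q(-103)/M(94) = -35*(-103)/(-72) = 3605*(-1/72) = -3605/72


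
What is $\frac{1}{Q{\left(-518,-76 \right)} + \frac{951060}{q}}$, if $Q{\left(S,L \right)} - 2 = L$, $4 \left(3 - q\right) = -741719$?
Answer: $- \frac{741731}{51083854} \approx -0.01452$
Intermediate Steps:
$q = \frac{741731}{4}$ ($q = 3 - - \frac{741719}{4} = 3 + \frac{741719}{4} = \frac{741731}{4} \approx 1.8543 \cdot 10^{5}$)
$Q{\left(S,L \right)} = 2 + L$
$\frac{1}{Q{\left(-518,-76 \right)} + \frac{951060}{q}} = \frac{1}{\left(2 - 76\right) + \frac{951060}{\frac{741731}{4}}} = \frac{1}{-74 + 951060 \cdot \frac{4}{741731}} = \frac{1}{-74 + \frac{3804240}{741731}} = \frac{1}{- \frac{51083854}{741731}} = - \frac{741731}{51083854}$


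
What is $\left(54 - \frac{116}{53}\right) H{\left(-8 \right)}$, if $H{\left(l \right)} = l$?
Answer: $- \frac{21968}{53} \approx -414.49$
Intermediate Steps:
$\left(54 - \frac{116}{53}\right) H{\left(-8 \right)} = \left(54 - \frac{116}{53}\right) \left(-8\right) = \frac{2746}{53} \left(-8\right) = - \frac{21968}{53}$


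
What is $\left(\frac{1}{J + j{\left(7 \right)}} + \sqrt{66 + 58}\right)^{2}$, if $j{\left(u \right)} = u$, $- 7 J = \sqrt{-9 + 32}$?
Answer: $\frac{\left(7 + 2 \sqrt{31} \left(49 - \sqrt{23}\right)\right)^{2}}{\left(49 - \sqrt{23}\right)^{2}} \approx 127.55$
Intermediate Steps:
$J = - \frac{\sqrt{23}}{7}$ ($J = - \frac{\sqrt{-9 + 32}}{7} = - \frac{\sqrt{23}}{7} \approx -0.68512$)
$\left(\frac{1}{J + j{\left(7 \right)}} + \sqrt{66 + 58}\right)^{2} = \left(\frac{1}{- \frac{\sqrt{23}}{7} + 7} + \sqrt{66 + 58}\right)^{2} = \left(\frac{1}{7 - \frac{\sqrt{23}}{7}} + \sqrt{124}\right)^{2} = \left(\frac{1}{7 - \frac{\sqrt{23}}{7}} + 2 \sqrt{31}\right)^{2}$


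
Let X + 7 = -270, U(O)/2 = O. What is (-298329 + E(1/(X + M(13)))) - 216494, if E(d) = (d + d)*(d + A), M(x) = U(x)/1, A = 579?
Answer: -32434654479/63001 ≈ -5.1483e+5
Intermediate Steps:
U(O) = 2*O
X = -277 (X = -7 - 270 = -277)
M(x) = 2*x (M(x) = (2*x)/1 = (2*x)*1 = 2*x)
E(d) = 2*d*(579 + d) (E(d) = (d + d)*(d + 579) = (2*d)*(579 + d) = 2*d*(579 + d))
(-298329 + E(1/(X + M(13)))) - 216494 = (-298329 + 2*(579 + 1/(-277 + 2*13))/(-277 + 2*13)) - 216494 = (-298329 + 2*(579 + 1/(-277 + 26))/(-277 + 26)) - 216494 = (-298329 + 2*(579 + 1/(-251))/(-251)) - 216494 = (-298329 + 2*(-1/251)*(579 - 1/251)) - 216494 = (-298329 + 2*(-1/251)*(145328/251)) - 216494 = (-298329 - 290656/63001) - 216494 = -18795315985/63001 - 216494 = -32434654479/63001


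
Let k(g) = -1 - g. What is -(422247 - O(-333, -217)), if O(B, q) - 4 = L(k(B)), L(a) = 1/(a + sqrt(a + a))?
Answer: -139340189/330 - sqrt(166)/54780 ≈ -4.2224e+5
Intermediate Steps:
L(a) = 1/(a + sqrt(2)*sqrt(a)) (L(a) = 1/(a + sqrt(2*a)) = 1/(a + sqrt(2)*sqrt(a)))
O(B, q) = 4 + 1/(-1 - B + sqrt(2)*sqrt(-1 - B)) (O(B, q) = 4 + 1/((-1 - B) + sqrt(2)*sqrt(-1 - B)) = 4 + 1/(-1 - B + sqrt(2)*sqrt(-1 - B)))
-(422247 - O(-333, -217)) = -(422247 - (4 - 1/(1 - 333 - sqrt(2)*sqrt(-1 - 1*(-333))))) = -(422247 - (4 - 1/(1 - 333 - sqrt(2)*sqrt(-1 + 333)))) = -(422247 - (4 - 1/(1 - 333 - sqrt(2)*sqrt(332)))) = -(422247 - (4 - 1/(1 - 333 - sqrt(2)*2*sqrt(83)))) = -(422247 - (4 - 1/(1 - 333 - 2*sqrt(166)))) = -(422247 - (4 - 1/(-332 - 2*sqrt(166)))) = -(422247 + (-4 + 1/(-332 - 2*sqrt(166)))) = -(422243 + 1/(-332 - 2*sqrt(166))) = -422243 - 1/(-332 - 2*sqrt(166))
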